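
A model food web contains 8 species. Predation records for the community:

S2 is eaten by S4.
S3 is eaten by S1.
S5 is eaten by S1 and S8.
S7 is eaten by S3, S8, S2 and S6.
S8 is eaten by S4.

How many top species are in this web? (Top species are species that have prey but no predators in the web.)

3

Top species (has prey, but nothing eats it): S6, S1, S4.
Count: 3.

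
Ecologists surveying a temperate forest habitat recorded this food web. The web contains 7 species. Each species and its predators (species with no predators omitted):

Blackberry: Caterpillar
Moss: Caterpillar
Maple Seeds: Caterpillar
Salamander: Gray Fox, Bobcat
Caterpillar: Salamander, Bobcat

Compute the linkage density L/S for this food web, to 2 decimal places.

There are L = 7 links among S = 7 species.
L/S = 7/7 = 1.0000 ≈ 1.00.

L/S = 1.00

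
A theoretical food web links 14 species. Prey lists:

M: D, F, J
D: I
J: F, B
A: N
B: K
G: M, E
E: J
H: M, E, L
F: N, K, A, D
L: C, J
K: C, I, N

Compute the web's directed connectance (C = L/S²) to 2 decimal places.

C = 0.12

The web has S = 14 species and L = 23 feeding links.
C = L / S² = 23 / 196 = 0.1173 ≈ 0.12.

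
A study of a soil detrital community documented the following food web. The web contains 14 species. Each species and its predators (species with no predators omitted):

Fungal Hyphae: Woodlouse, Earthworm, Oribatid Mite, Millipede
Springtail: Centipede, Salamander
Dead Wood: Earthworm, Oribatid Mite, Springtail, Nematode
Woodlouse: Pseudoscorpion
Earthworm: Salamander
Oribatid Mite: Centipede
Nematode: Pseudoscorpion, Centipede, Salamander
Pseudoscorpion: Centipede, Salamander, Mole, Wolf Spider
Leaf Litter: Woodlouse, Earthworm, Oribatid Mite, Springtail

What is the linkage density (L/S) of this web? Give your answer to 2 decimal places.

L/S = 1.71

There are L = 24 links among S = 14 species.
L/S = 24/14 = 1.7143 ≈ 1.71.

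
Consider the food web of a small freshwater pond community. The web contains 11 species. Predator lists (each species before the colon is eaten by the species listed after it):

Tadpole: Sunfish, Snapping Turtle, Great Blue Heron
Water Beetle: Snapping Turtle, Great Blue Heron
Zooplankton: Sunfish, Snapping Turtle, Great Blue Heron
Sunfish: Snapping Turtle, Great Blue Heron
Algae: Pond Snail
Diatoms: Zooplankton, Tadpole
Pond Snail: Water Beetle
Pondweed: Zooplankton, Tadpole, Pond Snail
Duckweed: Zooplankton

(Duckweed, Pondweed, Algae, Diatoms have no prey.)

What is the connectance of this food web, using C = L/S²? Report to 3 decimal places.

The web has S = 11 species and L = 18 feeding links.
C = L / S² = 18 / 121 = 0.1488 ≈ 0.149.

C = 0.149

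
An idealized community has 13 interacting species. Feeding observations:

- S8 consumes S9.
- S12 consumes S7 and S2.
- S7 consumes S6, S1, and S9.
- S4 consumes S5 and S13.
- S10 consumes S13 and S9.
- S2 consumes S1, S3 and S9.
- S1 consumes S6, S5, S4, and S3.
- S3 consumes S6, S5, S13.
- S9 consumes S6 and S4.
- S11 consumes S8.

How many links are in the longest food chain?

One longest chain: S13 → S4 → S1 → S7 → S12.
It has 5 species and 4 links.

4 links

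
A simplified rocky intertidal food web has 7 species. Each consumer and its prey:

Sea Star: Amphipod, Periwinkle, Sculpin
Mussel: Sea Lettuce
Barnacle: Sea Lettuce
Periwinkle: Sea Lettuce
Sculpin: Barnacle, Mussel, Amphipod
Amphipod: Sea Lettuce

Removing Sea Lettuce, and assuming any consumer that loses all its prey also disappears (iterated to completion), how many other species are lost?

Remove Sea Lettuce.
Round 1: Barnacle (all prey gone), Mussel (all prey gone), Amphipod (all prey gone), Periwinkle (all prey gone) → extinct.
Round 2: Sculpin (all prey gone) → extinct.
Round 3: Sea Star (all prey gone) → extinct.
No further losses. Total secondary extinctions: 6.

6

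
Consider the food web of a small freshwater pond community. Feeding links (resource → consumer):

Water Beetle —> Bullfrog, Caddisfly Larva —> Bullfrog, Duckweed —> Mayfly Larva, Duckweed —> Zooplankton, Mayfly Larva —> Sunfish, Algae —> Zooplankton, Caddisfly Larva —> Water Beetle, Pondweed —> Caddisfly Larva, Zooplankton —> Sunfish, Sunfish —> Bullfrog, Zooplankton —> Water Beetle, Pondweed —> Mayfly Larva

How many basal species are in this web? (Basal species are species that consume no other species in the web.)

3

Basal species (no prey listed): Duckweed, Algae, Pondweed.
Count: 3.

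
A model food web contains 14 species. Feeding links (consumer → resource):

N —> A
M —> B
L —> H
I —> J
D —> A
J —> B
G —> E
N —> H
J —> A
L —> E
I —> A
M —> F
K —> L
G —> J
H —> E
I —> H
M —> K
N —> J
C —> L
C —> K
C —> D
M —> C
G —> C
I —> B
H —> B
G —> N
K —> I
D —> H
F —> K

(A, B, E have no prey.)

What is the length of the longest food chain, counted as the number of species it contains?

One longest chain: B → H → L → K → C → G.
It has 6 species and 5 links.

6 species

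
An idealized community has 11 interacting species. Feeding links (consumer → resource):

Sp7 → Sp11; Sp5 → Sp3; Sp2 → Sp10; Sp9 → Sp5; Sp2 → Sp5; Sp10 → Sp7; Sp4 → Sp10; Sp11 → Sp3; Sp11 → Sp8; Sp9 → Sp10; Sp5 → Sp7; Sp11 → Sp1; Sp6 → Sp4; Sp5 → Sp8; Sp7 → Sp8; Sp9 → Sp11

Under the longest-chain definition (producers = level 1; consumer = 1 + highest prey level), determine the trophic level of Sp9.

Sp3 is a producer → level 1.
Sp11 eats Sp3 (level 1); other prey at levels: Sp8 1, Sp1 1 → level 2.
Sp7 eats Sp11 (level 2); other prey at levels: Sp8 1 → level 3.
Sp5 eats Sp7 (level 3); other prey at levels: Sp3 1, Sp8 1 → level 4.
Sp9 eats Sp5 (level 4); other prey at levels: Sp11 2, Sp10 4 → level 5.

Trophic level 5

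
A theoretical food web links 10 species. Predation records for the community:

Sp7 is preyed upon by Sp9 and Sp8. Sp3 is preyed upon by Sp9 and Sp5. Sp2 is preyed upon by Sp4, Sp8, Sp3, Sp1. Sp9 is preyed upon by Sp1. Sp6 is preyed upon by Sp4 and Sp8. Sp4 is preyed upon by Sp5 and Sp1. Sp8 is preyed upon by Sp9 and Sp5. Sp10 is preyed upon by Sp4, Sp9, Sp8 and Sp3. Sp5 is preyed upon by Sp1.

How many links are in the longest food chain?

One longest chain: Sp10 → Sp3 → Sp9 → Sp1.
It has 4 species and 3 links.

3 links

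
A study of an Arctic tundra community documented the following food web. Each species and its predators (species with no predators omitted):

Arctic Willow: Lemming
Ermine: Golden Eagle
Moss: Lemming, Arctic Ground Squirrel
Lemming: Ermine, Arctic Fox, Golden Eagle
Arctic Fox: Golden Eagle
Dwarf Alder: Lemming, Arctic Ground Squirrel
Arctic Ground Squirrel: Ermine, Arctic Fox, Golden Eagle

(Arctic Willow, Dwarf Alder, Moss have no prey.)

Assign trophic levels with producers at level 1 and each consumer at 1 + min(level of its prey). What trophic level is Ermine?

Trophic level 3

Arctic Willow is a producer → level 1.
Lemming eats Arctic Willow → level 2.
Ermine eats Lemming → level 3.
No prey of Ermine is below level 2, so 3 is the minimum.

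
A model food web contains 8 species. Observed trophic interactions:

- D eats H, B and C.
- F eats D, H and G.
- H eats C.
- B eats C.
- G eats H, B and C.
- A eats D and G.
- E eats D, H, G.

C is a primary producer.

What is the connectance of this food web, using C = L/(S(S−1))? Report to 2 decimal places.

C = 0.29

The web has S = 8 species and L = 16 feeding links.
C = L / (S(S−1)) = 16 / 56 = 0.2857 ≈ 0.29.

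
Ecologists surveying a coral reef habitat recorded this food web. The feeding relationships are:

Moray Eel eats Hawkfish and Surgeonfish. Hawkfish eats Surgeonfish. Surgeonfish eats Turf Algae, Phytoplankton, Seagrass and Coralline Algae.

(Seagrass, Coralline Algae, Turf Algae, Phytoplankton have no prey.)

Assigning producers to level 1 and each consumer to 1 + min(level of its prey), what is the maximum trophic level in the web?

Producers (level 1): Seagrass, Coralline Algae, Turf Algae, Phytoplankton.
Following each consumer down to its lowest-level prey: Seagrass → Surgeonfish → Moray Eel (levels 1 through 3).
All prey of Moray Eel (Surgeonfish 2, Hawkfish 3) are at level 2 or above, so Moray Eel is at level 1 + 2 = 3.
Every consumer has at least one prey at level 2 or below, so none exceeds level 3.

3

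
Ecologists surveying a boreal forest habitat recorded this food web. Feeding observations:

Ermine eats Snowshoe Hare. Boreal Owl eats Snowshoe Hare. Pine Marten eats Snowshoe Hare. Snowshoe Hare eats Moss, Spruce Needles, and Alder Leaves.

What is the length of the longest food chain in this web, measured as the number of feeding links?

One longest chain: Moss → Snowshoe Hare → Pine Marten.
It has 3 species and 2 links.

2 links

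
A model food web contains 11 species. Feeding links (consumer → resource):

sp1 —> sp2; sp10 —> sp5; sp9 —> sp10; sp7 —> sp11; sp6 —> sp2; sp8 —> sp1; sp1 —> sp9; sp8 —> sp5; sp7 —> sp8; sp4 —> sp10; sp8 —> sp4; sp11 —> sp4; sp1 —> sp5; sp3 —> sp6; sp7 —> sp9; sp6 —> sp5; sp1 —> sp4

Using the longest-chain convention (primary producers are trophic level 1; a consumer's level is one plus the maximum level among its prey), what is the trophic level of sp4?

Trophic level 3

sp5 is a producer → level 1.
sp10 eats sp5 → level 2.
sp4 eats sp10 → level 3.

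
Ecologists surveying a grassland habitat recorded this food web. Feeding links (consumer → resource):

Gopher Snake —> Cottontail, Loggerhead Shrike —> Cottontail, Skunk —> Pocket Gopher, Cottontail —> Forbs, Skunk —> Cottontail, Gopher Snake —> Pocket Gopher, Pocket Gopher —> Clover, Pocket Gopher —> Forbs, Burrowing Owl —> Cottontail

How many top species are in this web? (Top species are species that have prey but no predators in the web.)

4

Top species (has prey, but nothing eats it): Skunk, Burrowing Owl, Gopher Snake, Loggerhead Shrike.
Count: 4.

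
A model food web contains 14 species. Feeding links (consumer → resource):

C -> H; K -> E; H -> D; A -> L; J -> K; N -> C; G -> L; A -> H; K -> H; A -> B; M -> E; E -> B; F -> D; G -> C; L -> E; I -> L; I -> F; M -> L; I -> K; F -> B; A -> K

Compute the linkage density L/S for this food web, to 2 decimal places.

L/S = 1.50

There are L = 21 links among S = 14 species.
L/S = 21/14 = 1.5000 ≈ 1.50.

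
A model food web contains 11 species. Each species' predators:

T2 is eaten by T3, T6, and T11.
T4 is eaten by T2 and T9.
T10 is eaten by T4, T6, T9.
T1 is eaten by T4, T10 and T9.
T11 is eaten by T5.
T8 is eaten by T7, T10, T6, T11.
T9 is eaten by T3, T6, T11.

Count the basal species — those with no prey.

Basal species (no prey listed): T1, T8.
Count: 2.

2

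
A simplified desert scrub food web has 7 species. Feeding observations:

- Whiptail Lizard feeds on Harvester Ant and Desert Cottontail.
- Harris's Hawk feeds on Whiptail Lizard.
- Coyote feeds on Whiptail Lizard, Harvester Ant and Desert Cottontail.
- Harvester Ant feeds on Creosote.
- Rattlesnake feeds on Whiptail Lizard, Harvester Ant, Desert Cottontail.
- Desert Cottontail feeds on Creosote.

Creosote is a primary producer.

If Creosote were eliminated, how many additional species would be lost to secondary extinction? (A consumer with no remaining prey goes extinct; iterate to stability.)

6

Remove Creosote.
Round 1: Harvester Ant (all prey gone), Desert Cottontail (all prey gone) → extinct.
Round 2: Whiptail Lizard (all prey gone) → extinct.
Round 3: Coyote (all prey gone), Harris's Hawk (all prey gone), Rattlesnake (all prey gone) → extinct.
No further losses. Total secondary extinctions: 6.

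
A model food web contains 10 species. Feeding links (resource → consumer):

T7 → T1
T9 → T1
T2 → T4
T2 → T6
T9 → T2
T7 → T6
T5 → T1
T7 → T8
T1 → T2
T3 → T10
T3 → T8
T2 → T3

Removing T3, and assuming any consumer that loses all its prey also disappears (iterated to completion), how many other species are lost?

Remove T3.
Round 1: T10 (all prey gone) → extinct.
No further losses. Total secondary extinctions: 1.

1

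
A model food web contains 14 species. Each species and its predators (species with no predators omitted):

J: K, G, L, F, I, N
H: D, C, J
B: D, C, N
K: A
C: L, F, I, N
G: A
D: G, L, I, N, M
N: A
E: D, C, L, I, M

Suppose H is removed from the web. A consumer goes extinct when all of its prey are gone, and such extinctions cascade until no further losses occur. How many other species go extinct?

2

Remove H.
Round 1: J (all prey gone) → extinct.
Round 2: K (all prey gone) → extinct.
No further losses. Total secondary extinctions: 2.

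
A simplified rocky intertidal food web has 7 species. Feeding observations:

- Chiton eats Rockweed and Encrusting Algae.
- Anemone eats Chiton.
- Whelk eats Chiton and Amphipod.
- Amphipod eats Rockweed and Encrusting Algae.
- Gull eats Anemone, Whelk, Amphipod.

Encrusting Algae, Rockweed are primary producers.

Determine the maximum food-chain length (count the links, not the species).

One longest chain: Encrusting Algae → Chiton → Anemone → Gull.
It has 4 species and 3 links.

3 links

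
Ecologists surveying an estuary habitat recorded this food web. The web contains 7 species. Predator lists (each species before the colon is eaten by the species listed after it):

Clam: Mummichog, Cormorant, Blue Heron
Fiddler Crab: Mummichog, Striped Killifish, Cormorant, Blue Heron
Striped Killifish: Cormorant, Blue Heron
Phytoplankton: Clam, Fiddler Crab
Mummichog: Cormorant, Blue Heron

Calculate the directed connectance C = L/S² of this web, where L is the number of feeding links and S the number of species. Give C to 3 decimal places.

C = 0.265

The web has S = 7 species and L = 13 feeding links.
C = L / S² = 13 / 49 = 0.2653 ≈ 0.265.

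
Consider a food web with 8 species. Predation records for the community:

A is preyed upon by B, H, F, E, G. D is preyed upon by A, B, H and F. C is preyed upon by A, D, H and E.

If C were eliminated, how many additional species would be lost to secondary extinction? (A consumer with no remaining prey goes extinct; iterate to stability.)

7

Remove C.
Round 1: D (all prey gone) → extinct.
Round 2: A (all prey gone) → extinct.
Round 3: F (all prey gone), H (all prey gone), B (all prey gone), G (all prey gone), E (all prey gone) → extinct.
No further losses. Total secondary extinctions: 7.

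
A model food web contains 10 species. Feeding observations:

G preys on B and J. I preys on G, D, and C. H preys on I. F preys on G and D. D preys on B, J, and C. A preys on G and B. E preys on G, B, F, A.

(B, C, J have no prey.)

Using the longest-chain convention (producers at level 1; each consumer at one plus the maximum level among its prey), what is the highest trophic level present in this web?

4

Producers (level 1): B, C, J.
B → G → I → H gives H level 4.
No species has a prey at level 4, so no species reaches level 5.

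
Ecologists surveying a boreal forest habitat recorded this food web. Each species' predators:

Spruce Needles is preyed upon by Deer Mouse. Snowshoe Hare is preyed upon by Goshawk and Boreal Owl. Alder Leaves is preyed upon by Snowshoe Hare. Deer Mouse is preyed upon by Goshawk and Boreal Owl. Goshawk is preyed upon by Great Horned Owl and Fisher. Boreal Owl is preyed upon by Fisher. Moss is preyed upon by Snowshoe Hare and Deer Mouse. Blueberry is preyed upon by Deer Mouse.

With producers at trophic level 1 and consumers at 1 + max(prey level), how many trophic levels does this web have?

4

Producers (level 1): Moss, Blueberry, Alder Leaves, Spruce Needles.
Moss → Snowshoe Hare → Boreal Owl → Fisher gives Fisher level 4.
No species has a prey at level 4, so no species reaches level 5.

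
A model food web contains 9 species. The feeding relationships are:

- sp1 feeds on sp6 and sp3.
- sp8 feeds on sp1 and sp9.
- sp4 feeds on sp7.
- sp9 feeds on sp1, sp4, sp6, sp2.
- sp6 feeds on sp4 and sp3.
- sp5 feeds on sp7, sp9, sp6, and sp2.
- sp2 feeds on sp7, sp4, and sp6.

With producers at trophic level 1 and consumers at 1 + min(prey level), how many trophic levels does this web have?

3

Producers (level 1): sp3, sp7.
Following each consumer down to its lowest-level prey: sp7 → sp4 → sp9 (levels 1 through 3).
All prey of sp9 (sp4 2, sp6 2, sp1 2, sp2 2) are at level 2 or above, so sp9 is at level 1 + 2 = 3.
Every consumer has at least one prey at level 2 or below, so none exceeds level 3.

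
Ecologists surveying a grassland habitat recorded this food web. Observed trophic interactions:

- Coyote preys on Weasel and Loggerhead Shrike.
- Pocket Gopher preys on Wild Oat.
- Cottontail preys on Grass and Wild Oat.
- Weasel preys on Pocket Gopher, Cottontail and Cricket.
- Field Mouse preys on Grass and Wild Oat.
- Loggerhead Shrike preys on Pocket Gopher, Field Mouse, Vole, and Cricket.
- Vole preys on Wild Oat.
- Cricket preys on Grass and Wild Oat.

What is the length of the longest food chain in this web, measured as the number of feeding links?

3 links

One longest chain: Wild Oat → Cricket → Loggerhead Shrike → Coyote.
It has 4 species and 3 links.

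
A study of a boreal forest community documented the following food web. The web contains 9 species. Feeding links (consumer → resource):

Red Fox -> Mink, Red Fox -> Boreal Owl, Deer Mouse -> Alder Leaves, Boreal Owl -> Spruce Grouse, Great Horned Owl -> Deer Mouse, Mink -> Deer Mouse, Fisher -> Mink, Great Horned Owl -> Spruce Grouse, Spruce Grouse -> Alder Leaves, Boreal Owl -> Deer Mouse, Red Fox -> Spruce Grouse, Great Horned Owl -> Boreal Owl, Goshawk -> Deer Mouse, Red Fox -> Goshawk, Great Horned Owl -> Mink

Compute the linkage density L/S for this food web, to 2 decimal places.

There are L = 15 links among S = 9 species.
L/S = 15/9 = 1.6667 ≈ 1.67.

L/S = 1.67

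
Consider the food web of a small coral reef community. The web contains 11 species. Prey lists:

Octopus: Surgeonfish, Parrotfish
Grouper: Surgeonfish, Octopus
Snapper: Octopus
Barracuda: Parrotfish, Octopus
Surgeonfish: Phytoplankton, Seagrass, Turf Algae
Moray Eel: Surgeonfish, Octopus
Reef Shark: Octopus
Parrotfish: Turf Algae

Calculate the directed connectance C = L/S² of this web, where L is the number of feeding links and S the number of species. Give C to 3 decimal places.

The web has S = 11 species and L = 14 feeding links.
C = L / S² = 14 / 121 = 0.1157 ≈ 0.116.

C = 0.116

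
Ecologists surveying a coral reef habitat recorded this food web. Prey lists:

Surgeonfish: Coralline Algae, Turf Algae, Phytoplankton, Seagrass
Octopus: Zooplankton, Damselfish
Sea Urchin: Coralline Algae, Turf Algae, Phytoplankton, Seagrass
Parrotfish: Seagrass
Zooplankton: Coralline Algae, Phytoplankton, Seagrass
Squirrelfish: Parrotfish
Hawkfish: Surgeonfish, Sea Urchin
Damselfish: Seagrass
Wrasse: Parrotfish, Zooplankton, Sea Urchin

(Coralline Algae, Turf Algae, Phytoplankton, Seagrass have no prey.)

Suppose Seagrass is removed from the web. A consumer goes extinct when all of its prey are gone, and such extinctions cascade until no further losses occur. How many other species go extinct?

3

Remove Seagrass.
Round 1: Parrotfish (all prey gone), Damselfish (all prey gone) → extinct.
Round 2: Squirrelfish (all prey gone) → extinct.
No further losses. Total secondary extinctions: 3.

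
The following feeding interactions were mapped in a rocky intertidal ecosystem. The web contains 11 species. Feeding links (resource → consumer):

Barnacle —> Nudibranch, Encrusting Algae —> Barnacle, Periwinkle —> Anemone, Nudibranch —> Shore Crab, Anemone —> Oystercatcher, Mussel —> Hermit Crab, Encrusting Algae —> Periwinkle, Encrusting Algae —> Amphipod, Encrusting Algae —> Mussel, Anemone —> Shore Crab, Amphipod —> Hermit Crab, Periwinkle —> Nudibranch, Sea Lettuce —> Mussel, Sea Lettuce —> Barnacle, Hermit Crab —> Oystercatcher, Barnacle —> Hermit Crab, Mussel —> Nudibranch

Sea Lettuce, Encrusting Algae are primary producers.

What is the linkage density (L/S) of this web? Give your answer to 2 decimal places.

There are L = 17 links among S = 11 species.
L/S = 17/11 = 1.5455 ≈ 1.55.

L/S = 1.55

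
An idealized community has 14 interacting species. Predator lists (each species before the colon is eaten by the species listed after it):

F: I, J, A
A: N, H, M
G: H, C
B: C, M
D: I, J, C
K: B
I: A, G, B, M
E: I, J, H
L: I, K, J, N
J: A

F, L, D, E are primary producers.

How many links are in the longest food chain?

3 links

One longest chain: F → I → A → N.
It has 4 species and 3 links.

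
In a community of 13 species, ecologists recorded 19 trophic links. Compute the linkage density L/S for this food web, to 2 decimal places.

L/S = 1.46

There are L = 19 links among S = 13 species.
L/S = 19/13 = 1.4615 ≈ 1.46.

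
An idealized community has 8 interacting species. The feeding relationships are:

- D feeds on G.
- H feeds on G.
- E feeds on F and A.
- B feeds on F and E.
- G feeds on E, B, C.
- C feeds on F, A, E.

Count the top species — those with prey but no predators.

2

Top species (has prey, but nothing eats it): H, D.
Count: 2.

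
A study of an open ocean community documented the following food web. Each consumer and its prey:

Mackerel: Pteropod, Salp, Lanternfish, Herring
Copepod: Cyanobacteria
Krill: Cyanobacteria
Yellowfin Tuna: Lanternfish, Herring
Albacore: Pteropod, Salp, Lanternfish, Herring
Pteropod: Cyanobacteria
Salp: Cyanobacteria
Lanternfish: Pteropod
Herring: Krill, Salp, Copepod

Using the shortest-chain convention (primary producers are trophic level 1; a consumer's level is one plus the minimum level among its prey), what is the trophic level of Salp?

Trophic level 2

Cyanobacteria is a producer → level 1.
Salp eats Cyanobacteria → level 2.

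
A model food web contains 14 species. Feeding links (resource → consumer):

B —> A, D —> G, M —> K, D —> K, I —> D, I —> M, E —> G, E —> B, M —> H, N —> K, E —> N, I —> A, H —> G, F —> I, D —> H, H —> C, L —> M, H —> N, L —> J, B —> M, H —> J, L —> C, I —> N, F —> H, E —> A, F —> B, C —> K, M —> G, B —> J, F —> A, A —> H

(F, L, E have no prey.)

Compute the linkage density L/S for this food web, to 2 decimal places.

There are L = 31 links among S = 14 species.
L/S = 31/14 = 2.2143 ≈ 2.21.

L/S = 2.21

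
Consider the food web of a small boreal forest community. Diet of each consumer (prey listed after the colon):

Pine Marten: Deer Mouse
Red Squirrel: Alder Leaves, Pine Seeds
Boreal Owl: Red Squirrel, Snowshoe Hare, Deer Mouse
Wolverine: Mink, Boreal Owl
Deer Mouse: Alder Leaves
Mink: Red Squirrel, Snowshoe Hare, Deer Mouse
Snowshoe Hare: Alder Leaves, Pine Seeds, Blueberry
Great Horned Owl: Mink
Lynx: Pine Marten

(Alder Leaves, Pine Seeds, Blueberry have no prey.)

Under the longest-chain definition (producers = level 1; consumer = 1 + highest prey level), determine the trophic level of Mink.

Alder Leaves is a producer → level 1.
Red Squirrel eats Alder Leaves (level 1); other prey at levels: Pine Seeds 1 → level 2.
Mink eats Red Squirrel (level 2); other prey at levels: Snowshoe Hare 2, Deer Mouse 2 → level 3.

Trophic level 3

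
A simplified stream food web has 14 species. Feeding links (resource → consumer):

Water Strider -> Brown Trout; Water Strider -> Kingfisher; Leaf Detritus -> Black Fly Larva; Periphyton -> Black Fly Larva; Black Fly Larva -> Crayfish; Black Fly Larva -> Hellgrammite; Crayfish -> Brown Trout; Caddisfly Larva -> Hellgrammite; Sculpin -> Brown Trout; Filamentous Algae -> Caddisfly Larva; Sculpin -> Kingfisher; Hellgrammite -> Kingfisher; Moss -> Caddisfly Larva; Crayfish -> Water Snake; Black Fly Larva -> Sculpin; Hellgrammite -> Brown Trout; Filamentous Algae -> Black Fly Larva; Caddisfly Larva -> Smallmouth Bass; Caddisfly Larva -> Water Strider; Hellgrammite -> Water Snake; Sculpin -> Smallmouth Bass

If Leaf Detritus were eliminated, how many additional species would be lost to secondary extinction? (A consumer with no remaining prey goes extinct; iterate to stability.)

Remove Leaf Detritus.
Every predator of it retains at least one other prey: Black Fly Larva still has Filamentous Algae, Periphyton.
No consumer loses all prey, so no secondary extinctions occur.

0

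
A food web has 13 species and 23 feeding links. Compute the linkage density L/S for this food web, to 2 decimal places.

L/S = 1.77

There are L = 23 links among S = 13 species.
L/S = 23/13 = 1.7692 ≈ 1.77.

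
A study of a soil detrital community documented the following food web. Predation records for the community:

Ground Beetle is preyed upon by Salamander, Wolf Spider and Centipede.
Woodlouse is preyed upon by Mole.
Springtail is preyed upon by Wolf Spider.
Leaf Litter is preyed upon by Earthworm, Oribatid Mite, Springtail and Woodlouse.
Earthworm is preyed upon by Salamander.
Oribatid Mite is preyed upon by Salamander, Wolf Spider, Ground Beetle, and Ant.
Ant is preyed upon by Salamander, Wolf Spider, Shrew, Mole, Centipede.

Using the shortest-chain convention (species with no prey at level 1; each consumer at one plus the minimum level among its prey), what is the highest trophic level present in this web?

4

Basal resources (level 1): Leaf Litter.
Following each consumer down to its lowest-level prey: Leaf Litter → Oribatid Mite → Ant → Shrew (levels 1 through 4).
All prey of Shrew (Ant 3) are at level 3 or above, so Shrew is at level 1 + 3 = 4.
Every consumer has at least one prey at level 3 or below, so none exceeds level 4.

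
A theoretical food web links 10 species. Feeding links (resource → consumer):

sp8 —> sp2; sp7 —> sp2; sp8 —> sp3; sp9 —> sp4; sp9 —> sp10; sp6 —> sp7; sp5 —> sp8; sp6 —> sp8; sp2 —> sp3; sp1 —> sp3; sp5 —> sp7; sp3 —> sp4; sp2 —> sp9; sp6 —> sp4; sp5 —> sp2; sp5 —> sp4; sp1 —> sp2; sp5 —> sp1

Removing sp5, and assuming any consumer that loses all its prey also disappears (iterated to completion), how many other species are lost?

1

Remove sp5.
Round 1: sp1 (all prey gone) → extinct.
No further losses. Total secondary extinctions: 1.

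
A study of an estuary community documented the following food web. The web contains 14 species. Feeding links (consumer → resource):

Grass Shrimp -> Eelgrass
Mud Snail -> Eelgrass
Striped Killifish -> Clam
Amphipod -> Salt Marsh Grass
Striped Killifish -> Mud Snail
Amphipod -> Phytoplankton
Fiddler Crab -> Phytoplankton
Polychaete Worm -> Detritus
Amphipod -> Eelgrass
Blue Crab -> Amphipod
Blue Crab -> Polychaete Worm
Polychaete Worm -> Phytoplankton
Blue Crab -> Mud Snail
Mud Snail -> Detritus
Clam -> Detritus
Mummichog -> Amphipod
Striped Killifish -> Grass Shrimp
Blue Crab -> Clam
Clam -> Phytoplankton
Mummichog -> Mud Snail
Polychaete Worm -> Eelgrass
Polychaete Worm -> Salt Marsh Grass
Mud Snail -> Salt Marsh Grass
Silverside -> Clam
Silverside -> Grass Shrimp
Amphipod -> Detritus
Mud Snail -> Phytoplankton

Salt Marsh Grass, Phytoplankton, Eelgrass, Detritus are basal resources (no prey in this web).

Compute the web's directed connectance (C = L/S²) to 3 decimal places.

The web has S = 14 species and L = 27 feeding links.
C = L / S² = 27 / 196 = 0.1378 ≈ 0.138.

C = 0.138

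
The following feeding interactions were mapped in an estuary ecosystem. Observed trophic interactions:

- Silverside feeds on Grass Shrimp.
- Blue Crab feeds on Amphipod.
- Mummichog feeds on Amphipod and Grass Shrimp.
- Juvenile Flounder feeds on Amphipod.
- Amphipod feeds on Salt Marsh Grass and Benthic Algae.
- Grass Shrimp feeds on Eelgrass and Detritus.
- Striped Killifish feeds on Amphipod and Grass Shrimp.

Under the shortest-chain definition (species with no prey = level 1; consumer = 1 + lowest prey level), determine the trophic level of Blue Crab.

Benthic Algae has no prey (basal) → level 1.
Amphipod eats Benthic Algae → level 2.
Blue Crab eats Amphipod → level 3.
No prey of Blue Crab is below level 2, so 3 is the minimum.

Trophic level 3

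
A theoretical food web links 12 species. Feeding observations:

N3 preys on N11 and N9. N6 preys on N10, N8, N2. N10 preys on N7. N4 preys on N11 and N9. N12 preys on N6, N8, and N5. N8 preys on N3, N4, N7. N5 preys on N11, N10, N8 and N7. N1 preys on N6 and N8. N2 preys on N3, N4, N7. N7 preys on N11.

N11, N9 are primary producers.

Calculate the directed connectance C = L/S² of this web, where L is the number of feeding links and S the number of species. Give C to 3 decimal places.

The web has S = 12 species and L = 24 feeding links.
C = L / S² = 24 / 144 = 0.1667 ≈ 0.167.

C = 0.167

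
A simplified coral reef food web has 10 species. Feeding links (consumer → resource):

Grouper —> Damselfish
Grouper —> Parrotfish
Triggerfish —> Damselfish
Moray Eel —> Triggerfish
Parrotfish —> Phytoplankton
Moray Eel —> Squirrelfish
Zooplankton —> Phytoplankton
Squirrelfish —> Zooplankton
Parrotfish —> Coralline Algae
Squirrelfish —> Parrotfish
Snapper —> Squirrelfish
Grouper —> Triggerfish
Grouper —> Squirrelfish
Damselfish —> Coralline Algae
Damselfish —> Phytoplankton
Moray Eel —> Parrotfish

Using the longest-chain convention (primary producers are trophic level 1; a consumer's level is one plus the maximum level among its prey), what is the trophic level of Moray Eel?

Trophic level 4

Phytoplankton is a producer → level 1.
Damselfish eats Phytoplankton (level 1); other prey at levels: Coralline Algae 1 → level 2.
Triggerfish eats Damselfish → level 3.
Moray Eel eats Triggerfish (level 3); other prey at levels: Parrotfish 2, Squirrelfish 3 → level 4.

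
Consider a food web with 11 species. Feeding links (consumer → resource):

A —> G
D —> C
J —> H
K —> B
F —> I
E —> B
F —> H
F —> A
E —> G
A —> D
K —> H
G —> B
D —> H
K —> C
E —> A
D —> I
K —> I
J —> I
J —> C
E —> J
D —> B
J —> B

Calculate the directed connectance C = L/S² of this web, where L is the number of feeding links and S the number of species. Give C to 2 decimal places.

C = 0.18

The web has S = 11 species and L = 22 feeding links.
C = L / S² = 22 / 121 = 0.1818 ≈ 0.18.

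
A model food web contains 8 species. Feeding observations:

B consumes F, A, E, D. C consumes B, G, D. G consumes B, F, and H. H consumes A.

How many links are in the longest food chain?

3 links

One longest chain: A → H → G → C.
It has 4 species and 3 links.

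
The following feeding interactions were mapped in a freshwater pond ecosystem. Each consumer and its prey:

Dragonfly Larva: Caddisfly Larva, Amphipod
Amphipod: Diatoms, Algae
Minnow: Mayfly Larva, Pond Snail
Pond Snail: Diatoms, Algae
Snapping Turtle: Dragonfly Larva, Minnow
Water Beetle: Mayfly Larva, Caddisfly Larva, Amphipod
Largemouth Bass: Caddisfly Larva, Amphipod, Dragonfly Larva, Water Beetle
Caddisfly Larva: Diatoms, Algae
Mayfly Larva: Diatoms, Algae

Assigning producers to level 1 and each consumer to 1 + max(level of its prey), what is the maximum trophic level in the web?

4

Producers (level 1): Diatoms, Algae.
Diatoms → Mayfly Larva → Minnow → Snapping Turtle gives Snapping Turtle level 4.
No species has a prey at level 4, so no species reaches level 5.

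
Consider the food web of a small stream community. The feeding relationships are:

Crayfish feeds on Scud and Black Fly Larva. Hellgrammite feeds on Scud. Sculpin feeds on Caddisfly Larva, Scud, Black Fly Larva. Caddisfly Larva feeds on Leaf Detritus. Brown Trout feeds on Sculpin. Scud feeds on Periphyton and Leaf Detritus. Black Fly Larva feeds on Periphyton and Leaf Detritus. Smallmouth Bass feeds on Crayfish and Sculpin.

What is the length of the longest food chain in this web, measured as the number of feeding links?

One longest chain: Leaf Detritus → Caddisfly Larva → Sculpin → Smallmouth Bass.
It has 4 species and 3 links.

3 links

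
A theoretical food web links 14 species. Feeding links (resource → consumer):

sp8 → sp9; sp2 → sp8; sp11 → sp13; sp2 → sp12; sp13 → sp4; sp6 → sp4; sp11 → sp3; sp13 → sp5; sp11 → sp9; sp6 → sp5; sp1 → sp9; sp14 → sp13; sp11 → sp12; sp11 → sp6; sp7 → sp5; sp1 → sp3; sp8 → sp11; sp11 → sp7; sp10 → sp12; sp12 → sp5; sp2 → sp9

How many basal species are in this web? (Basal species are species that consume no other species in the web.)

Basal species (no prey listed): sp14, sp2, sp1, sp10.
Count: 4.

4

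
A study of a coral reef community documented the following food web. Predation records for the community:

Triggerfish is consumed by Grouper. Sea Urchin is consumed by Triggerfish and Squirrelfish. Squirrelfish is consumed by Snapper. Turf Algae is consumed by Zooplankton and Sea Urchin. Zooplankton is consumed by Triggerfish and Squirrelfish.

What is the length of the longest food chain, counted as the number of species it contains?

4 species

One longest chain: Turf Algae → Sea Urchin → Triggerfish → Grouper.
It has 4 species and 3 links.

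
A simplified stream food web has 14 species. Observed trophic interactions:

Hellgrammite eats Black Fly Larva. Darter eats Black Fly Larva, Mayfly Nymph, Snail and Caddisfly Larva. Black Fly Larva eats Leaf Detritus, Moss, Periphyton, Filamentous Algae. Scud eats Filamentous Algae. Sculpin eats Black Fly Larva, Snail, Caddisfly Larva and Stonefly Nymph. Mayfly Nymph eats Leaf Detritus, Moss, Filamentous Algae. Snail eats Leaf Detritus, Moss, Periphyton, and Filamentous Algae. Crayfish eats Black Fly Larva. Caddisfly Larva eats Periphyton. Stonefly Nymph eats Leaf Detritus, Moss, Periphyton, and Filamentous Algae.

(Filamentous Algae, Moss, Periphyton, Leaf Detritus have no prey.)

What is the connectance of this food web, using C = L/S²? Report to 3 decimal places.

The web has S = 14 species and L = 27 feeding links.
C = L / S² = 27 / 196 = 0.1378 ≈ 0.138.

C = 0.138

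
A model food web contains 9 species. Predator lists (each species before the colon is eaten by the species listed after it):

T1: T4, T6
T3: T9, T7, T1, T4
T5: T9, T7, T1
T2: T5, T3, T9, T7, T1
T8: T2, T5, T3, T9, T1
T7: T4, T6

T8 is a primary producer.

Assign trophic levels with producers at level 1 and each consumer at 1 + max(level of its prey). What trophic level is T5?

Trophic level 3

T8 is a producer → level 1.
T2 eats T8 → level 2.
T5 eats T2 (level 2); other prey at levels: T8 1 → level 3.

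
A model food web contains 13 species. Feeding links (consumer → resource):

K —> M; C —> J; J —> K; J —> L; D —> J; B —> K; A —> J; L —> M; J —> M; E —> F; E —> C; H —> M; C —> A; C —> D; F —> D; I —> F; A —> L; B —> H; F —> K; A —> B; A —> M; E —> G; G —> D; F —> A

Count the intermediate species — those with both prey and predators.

Intermediate species (has both prey and predators): K, L, H, J, B, A, D, F, C, G.
Count: 10.

10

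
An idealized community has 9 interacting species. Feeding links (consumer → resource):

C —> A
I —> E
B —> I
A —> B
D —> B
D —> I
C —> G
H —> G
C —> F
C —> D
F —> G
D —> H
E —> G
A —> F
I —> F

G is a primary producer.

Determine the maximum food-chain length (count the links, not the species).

5 links

One longest chain: G → E → I → B → A → C.
It has 6 species and 5 links.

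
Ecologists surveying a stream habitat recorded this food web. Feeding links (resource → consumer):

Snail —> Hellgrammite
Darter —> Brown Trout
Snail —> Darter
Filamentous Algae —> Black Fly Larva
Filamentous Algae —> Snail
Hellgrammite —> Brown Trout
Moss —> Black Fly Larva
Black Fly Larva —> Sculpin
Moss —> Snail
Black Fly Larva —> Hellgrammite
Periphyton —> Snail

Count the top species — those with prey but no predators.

2

Top species (has prey, but nothing eats it): Sculpin, Brown Trout.
Count: 2.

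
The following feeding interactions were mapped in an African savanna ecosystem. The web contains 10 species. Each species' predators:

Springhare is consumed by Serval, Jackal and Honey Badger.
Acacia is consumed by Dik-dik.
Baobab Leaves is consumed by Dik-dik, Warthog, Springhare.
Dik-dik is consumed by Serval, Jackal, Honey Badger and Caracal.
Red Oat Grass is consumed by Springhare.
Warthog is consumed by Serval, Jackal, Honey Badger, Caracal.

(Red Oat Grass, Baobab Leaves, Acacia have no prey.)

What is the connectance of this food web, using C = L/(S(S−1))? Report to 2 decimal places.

The web has S = 10 species and L = 16 feeding links.
C = L / (S(S−1)) = 16 / 90 = 0.1778 ≈ 0.18.

C = 0.18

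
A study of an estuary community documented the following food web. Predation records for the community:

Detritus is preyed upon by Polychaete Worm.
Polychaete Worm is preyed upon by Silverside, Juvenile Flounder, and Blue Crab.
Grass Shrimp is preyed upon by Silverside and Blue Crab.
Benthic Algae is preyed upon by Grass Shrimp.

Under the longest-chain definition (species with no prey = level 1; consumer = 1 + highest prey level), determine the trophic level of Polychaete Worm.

Detritus has no prey (basal) → level 1.
Polychaete Worm eats Detritus → level 2.

Trophic level 2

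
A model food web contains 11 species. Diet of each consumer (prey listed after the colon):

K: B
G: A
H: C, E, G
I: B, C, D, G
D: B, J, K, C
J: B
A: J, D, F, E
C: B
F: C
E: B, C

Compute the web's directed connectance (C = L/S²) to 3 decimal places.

C = 0.182

The web has S = 11 species and L = 22 feeding links.
C = L / S² = 22 / 121 = 0.1818 ≈ 0.182.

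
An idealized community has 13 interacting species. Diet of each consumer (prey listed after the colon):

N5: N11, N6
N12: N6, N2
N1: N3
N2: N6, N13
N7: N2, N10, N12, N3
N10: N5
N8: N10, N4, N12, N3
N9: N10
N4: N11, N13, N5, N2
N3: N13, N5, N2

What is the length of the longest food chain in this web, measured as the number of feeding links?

3 links

One longest chain: N11 → N5 → N3 → N1.
It has 4 species and 3 links.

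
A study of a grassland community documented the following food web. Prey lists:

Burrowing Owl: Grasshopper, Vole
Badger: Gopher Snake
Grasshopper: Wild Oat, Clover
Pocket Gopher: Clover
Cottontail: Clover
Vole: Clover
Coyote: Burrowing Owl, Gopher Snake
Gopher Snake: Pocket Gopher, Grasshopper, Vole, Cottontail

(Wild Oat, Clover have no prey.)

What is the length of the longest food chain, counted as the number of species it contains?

4 species

One longest chain: Clover → Pocket Gopher → Gopher Snake → Badger.
It has 4 species and 3 links.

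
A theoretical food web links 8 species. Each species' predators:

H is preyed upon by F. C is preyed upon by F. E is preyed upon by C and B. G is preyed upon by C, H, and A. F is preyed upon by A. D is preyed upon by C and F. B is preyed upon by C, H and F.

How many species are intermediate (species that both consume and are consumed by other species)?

4

Intermediate species (has both prey and predators): B, H, C, F.
Count: 4.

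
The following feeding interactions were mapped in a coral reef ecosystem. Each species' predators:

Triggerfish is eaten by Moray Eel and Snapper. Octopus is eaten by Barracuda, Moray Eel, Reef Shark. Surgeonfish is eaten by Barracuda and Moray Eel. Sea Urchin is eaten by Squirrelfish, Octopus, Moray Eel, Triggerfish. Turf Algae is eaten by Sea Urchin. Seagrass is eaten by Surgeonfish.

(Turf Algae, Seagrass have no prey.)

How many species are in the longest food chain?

4 species

One longest chain: Turf Algae → Sea Urchin → Octopus → Moray Eel.
It has 4 species and 3 links.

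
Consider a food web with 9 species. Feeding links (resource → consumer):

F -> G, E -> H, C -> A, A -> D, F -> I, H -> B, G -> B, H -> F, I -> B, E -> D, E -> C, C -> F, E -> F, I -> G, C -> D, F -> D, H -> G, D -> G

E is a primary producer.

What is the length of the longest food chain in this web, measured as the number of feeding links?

One longest chain: E → C → F → I → G → B.
It has 6 species and 5 links.

5 links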